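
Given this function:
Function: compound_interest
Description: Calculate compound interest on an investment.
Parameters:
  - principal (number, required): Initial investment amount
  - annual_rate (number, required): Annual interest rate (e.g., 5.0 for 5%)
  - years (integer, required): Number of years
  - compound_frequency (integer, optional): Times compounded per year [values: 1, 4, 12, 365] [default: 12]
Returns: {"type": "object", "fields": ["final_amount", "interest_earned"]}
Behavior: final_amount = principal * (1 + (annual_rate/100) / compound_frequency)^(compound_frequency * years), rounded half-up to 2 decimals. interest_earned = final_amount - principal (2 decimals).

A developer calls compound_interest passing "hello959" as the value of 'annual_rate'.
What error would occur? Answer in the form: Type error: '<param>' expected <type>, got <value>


Spec: 'annual_rate' is declared as number; "hello959" is a string.
Type error: 'annual_rate' expected number, got "hello959"


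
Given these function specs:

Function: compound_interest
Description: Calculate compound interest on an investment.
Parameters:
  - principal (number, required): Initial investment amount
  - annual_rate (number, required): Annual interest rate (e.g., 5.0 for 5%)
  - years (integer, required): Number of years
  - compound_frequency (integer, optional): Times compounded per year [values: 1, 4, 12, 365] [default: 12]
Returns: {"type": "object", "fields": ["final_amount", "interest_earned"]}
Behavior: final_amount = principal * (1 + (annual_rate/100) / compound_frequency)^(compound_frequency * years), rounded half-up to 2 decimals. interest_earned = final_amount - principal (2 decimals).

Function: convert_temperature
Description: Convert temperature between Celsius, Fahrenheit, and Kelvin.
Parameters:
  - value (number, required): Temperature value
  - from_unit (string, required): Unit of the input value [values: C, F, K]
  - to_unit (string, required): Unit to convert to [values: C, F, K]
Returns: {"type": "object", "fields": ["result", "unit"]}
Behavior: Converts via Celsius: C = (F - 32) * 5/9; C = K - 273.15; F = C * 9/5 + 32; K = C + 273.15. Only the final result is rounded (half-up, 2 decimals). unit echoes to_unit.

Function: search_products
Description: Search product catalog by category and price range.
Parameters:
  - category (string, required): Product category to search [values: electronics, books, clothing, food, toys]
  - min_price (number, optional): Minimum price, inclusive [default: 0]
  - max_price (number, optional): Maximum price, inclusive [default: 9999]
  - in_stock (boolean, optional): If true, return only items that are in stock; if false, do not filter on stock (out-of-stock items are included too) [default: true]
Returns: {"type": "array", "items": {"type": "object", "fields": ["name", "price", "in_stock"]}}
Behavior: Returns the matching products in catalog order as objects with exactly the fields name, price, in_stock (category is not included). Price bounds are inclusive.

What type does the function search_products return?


The search_products spec declares Returns: {"type": "array", "items": {"type": "object", "fields": ["name", "price", "in_stock"]}}
Type:
array


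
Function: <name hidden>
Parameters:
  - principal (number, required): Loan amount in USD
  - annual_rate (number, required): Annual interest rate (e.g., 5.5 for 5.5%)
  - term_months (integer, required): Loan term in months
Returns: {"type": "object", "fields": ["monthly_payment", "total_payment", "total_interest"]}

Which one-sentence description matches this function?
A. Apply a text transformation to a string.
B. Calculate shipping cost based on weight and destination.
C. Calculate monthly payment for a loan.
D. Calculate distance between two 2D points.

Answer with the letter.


Parameters principal, annual_rate, term_months and return ["monthly_payment", "total_payment", "total_interest"] fit: Calculate monthly payment for a loan.
C


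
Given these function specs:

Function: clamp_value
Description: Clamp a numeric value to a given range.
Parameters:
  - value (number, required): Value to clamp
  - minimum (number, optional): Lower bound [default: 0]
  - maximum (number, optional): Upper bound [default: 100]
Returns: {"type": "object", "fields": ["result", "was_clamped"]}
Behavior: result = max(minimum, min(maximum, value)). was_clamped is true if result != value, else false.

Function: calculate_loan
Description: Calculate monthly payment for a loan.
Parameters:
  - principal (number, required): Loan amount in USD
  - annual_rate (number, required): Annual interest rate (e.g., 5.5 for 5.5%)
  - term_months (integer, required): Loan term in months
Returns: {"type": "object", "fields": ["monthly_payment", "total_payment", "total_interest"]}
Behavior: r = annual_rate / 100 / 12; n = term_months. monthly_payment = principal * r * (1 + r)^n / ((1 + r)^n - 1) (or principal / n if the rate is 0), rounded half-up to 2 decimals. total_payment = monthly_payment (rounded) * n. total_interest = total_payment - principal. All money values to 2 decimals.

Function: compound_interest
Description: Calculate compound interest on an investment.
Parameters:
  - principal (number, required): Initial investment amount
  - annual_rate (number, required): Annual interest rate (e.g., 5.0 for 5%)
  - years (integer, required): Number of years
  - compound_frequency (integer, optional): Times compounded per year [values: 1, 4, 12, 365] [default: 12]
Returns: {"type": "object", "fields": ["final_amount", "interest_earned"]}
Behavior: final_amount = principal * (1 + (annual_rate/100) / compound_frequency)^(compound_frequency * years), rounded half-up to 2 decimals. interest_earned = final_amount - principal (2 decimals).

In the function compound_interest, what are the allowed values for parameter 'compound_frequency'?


The compound_interest spec declares:
  - compound_frequency (integer, optional): Times compounded per year [values: 1, 4, 12, 365] [default: 12]
Allowed values:
1, 4, 12, 365


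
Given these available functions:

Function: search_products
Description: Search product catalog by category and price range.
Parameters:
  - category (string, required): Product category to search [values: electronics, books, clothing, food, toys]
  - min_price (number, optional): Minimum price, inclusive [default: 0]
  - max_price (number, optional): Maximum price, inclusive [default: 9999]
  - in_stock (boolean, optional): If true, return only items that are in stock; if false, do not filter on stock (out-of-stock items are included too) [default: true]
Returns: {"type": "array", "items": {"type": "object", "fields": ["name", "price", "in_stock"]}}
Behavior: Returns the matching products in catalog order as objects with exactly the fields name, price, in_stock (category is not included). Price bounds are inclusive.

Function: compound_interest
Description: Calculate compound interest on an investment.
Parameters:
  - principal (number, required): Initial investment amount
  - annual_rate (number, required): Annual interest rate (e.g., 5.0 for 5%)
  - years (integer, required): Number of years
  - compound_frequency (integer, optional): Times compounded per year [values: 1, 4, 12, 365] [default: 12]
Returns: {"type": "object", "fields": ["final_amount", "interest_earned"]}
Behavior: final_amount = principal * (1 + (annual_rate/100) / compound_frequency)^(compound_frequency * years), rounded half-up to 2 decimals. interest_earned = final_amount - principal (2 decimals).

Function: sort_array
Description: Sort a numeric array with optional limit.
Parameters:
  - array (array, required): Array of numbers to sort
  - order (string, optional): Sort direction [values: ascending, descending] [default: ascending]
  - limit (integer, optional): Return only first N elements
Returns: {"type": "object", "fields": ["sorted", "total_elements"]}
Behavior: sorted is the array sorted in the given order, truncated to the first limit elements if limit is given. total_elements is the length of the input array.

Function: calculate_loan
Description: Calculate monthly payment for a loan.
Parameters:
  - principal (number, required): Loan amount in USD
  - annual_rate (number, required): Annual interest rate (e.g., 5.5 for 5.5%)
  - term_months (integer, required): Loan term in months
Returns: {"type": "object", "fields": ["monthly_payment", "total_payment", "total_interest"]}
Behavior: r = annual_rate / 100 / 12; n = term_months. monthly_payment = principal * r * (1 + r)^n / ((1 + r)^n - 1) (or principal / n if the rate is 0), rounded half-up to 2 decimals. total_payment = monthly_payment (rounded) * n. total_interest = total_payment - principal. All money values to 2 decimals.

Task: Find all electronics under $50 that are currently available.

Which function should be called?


The task needs a function whose description is: Search product catalog by category and price range.
search_products


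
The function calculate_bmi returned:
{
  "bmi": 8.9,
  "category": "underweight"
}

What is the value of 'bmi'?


8.9


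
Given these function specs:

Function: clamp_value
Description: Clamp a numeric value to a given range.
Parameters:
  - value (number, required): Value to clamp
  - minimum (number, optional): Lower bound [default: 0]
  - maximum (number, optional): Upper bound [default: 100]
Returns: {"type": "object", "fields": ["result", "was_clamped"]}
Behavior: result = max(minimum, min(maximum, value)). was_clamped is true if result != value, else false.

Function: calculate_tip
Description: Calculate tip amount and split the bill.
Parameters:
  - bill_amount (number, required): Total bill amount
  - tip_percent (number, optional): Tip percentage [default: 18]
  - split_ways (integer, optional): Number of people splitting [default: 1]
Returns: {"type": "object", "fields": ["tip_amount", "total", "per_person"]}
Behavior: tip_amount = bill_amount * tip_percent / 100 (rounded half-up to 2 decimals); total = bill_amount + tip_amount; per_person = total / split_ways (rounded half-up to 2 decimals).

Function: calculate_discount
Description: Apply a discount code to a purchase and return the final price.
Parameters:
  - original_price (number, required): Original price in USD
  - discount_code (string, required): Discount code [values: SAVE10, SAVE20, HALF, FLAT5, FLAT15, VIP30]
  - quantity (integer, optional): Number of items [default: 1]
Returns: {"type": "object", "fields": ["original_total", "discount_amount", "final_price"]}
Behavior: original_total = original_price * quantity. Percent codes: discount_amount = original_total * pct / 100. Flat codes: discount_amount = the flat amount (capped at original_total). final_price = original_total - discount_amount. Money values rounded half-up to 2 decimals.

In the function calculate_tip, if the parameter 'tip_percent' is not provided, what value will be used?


The calculate_tip spec declares:
  - tip_percent (number, optional): Tip percentage [default: 18]
Default:
18


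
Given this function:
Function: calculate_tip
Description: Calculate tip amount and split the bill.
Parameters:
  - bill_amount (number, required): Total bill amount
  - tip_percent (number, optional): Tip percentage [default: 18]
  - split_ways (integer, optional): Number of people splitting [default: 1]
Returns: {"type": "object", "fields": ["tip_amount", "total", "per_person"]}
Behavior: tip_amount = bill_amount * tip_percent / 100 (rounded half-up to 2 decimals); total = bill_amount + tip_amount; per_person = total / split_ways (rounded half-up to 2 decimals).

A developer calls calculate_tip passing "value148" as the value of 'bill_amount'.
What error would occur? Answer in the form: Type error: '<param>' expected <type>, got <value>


Spec: 'bill_amount' is declared as number; "value148" is a string.
Type error: 'bill_amount' expected number, got "value148"


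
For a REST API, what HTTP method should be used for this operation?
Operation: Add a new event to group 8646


GET = read, POST = create, PUT = update/replace, DELETE = remove
This operation is a create.
POST


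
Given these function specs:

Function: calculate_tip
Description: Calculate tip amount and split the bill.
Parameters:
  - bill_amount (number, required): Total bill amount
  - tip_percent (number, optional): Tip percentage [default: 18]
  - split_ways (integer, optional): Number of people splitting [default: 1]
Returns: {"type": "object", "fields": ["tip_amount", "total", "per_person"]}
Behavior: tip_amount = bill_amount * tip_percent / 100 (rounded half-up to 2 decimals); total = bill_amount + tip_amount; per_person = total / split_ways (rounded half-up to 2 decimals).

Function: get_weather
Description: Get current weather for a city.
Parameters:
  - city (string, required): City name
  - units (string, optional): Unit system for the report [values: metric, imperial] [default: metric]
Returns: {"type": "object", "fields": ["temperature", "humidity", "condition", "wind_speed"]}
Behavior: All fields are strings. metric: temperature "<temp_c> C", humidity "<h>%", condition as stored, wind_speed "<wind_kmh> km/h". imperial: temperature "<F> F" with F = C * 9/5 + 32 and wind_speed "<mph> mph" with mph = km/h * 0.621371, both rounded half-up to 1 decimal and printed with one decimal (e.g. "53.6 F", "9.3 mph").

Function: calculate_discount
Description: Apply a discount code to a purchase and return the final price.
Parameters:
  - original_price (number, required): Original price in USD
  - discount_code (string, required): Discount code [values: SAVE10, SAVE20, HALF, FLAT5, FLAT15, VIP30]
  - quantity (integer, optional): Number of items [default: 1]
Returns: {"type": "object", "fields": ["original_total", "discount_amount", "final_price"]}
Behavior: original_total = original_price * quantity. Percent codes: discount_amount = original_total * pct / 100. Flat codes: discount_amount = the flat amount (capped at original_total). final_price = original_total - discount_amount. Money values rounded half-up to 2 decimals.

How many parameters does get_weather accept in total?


Parameters of get_weather: city (required), units (optional)
Total:
2


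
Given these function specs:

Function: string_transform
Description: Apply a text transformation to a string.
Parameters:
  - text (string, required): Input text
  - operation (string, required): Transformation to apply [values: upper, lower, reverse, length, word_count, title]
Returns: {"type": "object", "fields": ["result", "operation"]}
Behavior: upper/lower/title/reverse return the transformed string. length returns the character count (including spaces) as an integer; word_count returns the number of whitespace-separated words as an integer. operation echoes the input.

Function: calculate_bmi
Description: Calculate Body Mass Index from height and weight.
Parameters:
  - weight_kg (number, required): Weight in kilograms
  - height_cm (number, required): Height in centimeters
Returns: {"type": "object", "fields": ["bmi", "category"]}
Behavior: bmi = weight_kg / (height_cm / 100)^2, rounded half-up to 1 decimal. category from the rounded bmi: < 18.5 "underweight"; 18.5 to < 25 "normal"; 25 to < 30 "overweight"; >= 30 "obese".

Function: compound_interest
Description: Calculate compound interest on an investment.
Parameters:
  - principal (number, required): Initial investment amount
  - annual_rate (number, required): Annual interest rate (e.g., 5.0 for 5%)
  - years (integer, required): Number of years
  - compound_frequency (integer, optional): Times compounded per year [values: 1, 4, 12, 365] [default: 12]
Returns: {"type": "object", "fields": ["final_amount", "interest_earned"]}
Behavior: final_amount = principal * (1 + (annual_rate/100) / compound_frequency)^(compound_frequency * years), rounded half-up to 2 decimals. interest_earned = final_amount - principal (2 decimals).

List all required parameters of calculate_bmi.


Parameters of calculate_bmi and their required/optional flag:
  weight_kg: required
  height_cm: required
height_cm, weight_kg


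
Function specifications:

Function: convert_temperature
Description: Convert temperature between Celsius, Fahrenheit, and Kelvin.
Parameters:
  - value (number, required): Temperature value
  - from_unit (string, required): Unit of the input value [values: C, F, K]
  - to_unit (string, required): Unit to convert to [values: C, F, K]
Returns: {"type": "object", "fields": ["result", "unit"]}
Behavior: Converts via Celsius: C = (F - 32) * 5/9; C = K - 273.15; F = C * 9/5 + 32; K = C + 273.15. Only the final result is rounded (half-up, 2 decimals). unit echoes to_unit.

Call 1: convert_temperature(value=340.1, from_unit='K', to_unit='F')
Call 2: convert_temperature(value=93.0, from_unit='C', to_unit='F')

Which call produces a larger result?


Call 1:
  To C: 340.1 - 273.15 = 66.95
  To F: 66.95 * 9/5 + 32 = 152.51
  Round to 2 decimals: 152.51
  -> 152.51 F
Call 2:
  Input already in C: 93
  To F: 93 * 9/5 + 32 = 199.4
  Round to 2 decimals: 199.4
  -> 199.4 F
Call 2 (199.4 F)


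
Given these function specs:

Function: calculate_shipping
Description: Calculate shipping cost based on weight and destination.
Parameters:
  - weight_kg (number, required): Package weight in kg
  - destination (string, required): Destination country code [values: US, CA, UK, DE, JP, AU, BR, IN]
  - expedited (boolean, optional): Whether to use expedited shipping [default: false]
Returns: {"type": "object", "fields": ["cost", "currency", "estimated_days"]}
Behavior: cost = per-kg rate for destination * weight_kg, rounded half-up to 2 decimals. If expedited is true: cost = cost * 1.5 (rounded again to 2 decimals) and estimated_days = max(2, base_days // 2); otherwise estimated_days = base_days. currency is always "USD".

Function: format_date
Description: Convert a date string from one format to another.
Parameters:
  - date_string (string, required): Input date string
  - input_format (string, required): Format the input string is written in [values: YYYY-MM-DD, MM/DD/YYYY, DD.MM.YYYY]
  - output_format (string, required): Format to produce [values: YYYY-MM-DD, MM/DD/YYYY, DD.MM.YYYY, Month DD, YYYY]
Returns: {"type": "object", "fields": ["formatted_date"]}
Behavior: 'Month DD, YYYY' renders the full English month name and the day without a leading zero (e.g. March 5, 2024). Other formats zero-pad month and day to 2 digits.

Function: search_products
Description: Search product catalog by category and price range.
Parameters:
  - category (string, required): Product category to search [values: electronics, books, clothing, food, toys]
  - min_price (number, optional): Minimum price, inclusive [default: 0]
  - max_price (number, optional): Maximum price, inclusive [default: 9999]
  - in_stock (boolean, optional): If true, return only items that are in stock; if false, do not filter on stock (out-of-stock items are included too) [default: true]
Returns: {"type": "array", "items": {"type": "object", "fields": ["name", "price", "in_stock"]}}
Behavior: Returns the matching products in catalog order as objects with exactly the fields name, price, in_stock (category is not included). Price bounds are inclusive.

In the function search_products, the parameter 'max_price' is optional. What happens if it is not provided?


The search_products spec declares:
  - max_price (number, optional): Maximum price, inclusive [default: 9999]
It defaults to 9999


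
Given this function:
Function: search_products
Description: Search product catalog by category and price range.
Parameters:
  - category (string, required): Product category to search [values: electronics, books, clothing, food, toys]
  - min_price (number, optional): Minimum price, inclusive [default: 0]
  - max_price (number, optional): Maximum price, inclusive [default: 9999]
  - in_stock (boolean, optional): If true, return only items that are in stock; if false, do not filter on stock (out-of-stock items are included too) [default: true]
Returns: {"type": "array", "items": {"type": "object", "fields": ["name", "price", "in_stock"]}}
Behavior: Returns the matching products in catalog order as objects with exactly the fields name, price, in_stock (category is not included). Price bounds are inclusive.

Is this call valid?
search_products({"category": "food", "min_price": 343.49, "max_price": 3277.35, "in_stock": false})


Checking all required parameters present and types match... All valid.
Valid


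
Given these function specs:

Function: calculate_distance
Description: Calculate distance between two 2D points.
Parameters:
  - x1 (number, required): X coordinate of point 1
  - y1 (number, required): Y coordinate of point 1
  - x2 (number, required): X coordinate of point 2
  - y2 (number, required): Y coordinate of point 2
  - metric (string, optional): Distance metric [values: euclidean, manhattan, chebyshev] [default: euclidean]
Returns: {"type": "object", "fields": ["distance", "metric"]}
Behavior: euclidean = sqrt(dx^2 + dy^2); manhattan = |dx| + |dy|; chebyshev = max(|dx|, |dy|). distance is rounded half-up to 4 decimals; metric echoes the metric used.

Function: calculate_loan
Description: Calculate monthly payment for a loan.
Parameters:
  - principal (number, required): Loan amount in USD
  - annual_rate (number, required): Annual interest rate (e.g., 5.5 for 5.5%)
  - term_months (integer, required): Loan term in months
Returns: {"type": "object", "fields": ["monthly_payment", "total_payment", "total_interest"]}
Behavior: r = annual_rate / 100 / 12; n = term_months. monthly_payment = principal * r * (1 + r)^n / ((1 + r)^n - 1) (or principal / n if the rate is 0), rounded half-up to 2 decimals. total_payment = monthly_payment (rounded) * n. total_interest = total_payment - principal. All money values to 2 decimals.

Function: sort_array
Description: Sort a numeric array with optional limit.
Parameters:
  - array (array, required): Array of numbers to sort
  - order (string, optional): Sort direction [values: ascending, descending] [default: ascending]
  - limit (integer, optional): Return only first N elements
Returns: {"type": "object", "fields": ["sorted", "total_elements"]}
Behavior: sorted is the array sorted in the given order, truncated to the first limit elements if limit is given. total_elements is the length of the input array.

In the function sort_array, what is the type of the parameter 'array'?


The sort_array spec declares:
  - array (array, required): Array of numbers to sort
Type:
array


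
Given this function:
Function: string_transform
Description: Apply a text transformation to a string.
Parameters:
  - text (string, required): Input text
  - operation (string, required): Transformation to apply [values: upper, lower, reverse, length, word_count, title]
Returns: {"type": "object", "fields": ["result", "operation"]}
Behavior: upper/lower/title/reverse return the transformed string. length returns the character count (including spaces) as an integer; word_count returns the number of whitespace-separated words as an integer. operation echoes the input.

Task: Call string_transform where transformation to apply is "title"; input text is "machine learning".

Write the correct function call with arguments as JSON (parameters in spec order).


Mapping each described value to its parameter name:
  'Transformation to apply' -> operation = "title"
  'Input text' -> text = "machine learning"
string_transform({"text": "machine learning", "operation": "title"})


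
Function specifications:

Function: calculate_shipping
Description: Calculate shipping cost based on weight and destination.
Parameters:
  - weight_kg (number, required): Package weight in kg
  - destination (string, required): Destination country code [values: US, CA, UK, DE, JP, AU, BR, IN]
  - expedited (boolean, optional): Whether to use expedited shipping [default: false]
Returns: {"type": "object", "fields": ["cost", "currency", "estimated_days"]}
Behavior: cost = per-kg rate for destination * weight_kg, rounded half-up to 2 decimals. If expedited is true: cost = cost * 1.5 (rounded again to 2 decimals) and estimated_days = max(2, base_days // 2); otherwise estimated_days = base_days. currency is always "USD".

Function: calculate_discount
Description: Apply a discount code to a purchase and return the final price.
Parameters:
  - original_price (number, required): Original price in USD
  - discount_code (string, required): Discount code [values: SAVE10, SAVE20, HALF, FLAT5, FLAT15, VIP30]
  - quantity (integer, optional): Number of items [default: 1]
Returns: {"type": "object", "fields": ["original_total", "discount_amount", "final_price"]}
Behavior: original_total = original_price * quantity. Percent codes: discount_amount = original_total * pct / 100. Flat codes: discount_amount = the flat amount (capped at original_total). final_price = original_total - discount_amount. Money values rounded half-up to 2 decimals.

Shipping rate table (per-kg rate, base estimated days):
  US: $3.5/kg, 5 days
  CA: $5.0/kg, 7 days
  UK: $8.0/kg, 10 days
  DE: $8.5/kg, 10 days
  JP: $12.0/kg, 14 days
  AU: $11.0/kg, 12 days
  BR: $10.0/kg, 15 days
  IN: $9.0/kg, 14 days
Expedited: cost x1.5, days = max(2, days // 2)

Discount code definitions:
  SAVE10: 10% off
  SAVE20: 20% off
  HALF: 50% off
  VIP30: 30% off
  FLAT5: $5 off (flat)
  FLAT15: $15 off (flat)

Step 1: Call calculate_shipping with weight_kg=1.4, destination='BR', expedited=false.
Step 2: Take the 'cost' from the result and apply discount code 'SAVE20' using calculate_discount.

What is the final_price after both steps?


Step 1: calculate_shipping(weight_kg=1.4, destination=BR, expedited=false)
  Rate for BR: $10.0/kg, base 15 days
  cost = 10.0 * 1.4 = 14 -> 14.00
  expedited not set/false: estimated_days = 15
  -> cost = 14.00 USD
Step 2: calculate_discount(original_price=14.0, discount_code=SAVE20, quantity=1)
  original_total = 14.0 * 1 = 14.00
  SAVE20 = 20% off: discount_amount = 14.00 * 20/100 = 2.8 -> 2.80
  final_price = 14.00 - 2.80 = 11.20
  -> final_price = 11.20
$11.20


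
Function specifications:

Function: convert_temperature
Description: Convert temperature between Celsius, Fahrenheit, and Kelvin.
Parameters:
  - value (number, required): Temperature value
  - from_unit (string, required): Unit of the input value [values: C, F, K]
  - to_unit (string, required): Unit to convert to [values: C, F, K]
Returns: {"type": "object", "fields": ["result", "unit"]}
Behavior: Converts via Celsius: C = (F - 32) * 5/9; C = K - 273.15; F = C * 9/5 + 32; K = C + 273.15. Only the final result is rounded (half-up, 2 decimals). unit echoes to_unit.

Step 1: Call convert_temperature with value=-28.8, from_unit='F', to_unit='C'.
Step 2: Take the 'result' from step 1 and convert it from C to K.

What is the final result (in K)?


Step 1: convert_temperature(value=-28.8, from_unit=F, to_unit=C)
  To C: (-28.8 - 32) * 5/9 = -33.777778
  Target is C: -33.777778
  Round to 2 decimals: -33.78
  -> result = -33.78 C
Step 2: convert_temperature(value=-33.78, from_unit=C, to_unit=K)
  Input already in C: -33.78
  To K: -33.78 + 273.15 = 239.37
  Round to 2 decimals: 239.37
  -> result = 239.37 K
239.37 K


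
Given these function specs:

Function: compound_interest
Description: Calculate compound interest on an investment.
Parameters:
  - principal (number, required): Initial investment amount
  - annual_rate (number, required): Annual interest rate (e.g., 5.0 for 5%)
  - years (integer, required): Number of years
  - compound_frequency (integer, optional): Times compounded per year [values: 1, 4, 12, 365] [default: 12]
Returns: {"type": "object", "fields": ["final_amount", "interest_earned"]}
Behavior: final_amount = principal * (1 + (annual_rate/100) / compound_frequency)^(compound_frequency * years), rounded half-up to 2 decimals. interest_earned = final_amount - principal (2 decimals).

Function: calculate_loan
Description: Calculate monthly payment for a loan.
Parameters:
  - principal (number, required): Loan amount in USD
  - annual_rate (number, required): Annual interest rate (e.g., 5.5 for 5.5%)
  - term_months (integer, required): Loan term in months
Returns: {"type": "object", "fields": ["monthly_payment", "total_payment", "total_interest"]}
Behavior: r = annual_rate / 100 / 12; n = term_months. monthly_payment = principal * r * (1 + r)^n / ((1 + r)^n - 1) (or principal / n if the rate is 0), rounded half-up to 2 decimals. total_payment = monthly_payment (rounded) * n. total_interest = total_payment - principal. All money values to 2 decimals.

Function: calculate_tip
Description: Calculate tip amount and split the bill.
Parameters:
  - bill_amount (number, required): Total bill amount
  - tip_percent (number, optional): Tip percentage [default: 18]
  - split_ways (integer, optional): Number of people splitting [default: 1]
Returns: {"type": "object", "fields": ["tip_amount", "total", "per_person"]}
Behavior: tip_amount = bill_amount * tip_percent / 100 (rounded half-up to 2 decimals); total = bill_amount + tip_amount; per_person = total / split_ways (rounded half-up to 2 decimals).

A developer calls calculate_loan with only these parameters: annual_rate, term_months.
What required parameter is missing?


Required parameters: principal, annual_rate, term_months
Provided: annual_rate, term_months
Missing: principal
principal


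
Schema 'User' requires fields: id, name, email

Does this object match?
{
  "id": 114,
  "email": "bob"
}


Checking required fields...
Missing: name
Invalid - missing required field 'name'


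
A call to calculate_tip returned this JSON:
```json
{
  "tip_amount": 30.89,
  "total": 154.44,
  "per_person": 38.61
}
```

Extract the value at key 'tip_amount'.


30.89


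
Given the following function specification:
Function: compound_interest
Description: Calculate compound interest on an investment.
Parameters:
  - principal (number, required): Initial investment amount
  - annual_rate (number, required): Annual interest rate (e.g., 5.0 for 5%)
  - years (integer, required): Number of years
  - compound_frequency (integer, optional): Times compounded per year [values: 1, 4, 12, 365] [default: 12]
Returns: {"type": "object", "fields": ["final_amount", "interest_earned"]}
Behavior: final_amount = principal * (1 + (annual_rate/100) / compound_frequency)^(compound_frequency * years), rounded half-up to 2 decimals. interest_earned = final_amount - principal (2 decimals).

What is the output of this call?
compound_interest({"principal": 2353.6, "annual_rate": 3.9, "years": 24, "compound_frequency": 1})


rate per period = 3.9/100/1 = 0.039 (keep full precision); periods = 1 * 24 = 24
(1 + 0.039)^24 = 2.5048005
final_amount = 2353.6 * 2.5048005 = 5895.298458 -> 5895.30
interest_earned = 5895.30 - 2353.60 = 3541.70
Output:
{"final_amount": 5895.3, "interest_earned": 3541.7}


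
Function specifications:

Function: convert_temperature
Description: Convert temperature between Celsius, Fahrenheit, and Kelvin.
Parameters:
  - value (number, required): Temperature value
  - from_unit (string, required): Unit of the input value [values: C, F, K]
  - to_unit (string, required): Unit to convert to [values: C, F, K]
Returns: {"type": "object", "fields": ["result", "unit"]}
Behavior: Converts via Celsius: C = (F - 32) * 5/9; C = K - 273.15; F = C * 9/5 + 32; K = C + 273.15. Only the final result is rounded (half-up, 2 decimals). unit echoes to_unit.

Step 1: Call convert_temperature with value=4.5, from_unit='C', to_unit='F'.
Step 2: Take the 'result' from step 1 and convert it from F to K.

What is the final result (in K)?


Step 1: convert_temperature(value=4.5, from_unit=C, to_unit=F)
  Input already in C: 4.5
  To F: 4.5 * 9/5 + 32 = 40.1
  Round to 2 decimals: 40.1
  -> result = 40.1 F
Step 2: convert_temperature(value=40.1, from_unit=F, to_unit=K)
  To C: (40.1 - 32) * 5/9 = 4.5
  To K: 4.5 + 273.15 = 277.65
  Round to 2 decimals: 277.65
  -> result = 277.65 K
277.65 K


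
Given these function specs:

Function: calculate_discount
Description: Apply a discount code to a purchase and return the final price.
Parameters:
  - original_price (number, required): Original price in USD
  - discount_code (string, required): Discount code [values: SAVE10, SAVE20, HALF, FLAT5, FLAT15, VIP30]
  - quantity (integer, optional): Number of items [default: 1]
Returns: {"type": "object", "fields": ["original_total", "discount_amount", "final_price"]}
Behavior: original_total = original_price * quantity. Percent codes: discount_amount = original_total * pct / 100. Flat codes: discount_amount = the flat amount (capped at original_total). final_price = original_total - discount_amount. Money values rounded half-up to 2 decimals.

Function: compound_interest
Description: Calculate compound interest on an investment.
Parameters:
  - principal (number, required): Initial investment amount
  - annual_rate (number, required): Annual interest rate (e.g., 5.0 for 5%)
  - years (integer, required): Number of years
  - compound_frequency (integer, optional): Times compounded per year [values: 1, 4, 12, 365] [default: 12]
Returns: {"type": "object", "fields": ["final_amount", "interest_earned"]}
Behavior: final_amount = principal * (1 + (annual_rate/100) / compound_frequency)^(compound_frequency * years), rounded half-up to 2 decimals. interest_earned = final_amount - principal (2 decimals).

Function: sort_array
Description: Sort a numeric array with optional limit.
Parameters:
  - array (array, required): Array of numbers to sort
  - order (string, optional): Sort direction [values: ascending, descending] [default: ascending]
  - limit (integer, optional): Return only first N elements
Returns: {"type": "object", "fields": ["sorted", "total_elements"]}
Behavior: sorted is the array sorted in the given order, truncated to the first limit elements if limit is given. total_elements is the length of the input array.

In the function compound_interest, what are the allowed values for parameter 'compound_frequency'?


The compound_interest spec declares:
  - compound_frequency (integer, optional): Times compounded per year [values: 1, 4, 12, 365] [default: 12]
Allowed values:
1, 4, 12, 365


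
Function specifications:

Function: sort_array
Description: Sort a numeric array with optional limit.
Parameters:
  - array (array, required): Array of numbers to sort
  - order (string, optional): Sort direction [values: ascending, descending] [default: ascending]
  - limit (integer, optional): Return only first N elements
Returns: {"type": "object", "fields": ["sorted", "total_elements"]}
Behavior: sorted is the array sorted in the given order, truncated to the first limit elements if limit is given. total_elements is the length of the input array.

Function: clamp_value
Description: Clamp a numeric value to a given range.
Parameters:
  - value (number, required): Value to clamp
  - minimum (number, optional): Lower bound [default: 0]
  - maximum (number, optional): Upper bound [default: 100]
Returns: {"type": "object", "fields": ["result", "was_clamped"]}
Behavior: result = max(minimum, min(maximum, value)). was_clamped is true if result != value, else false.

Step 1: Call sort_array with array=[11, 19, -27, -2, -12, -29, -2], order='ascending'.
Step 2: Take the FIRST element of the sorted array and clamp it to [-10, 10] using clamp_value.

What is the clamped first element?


Step 1: sort_array(order=ascending)
  sorted: [-29, -27, -12, -2, -2, 11, 19]
  -> first element = -29
Step 2: clamp_value(value=-29, minimum=-10, maximum=10)
  result = max(-10, min(10, -29)) = max(-10, -29) = -10
  was_clamped = (-10 != -29) = true
  -> result = -10
-10


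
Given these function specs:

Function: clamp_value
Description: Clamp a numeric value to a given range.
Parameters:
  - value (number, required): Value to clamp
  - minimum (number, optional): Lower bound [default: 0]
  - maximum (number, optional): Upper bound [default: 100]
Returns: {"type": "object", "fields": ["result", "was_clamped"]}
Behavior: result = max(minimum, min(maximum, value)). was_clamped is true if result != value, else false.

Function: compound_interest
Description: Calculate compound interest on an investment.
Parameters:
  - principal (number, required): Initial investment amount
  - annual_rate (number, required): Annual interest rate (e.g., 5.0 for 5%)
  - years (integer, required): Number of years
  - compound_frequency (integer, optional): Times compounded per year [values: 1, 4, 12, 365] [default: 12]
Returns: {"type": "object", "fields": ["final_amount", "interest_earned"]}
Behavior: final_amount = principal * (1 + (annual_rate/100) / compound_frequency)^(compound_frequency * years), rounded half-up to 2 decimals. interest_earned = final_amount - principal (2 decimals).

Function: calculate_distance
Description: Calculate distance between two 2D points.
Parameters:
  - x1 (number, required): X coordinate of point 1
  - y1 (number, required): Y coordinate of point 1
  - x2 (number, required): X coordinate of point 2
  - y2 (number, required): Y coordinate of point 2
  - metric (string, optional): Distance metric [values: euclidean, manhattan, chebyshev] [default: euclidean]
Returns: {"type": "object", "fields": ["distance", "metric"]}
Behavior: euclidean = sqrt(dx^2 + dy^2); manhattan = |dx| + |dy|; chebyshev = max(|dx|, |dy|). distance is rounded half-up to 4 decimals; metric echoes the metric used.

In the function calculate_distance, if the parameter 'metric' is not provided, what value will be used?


The calculate_distance spec declares:
  - metric (string, optional): Distance metric [values: euclidean, manhattan, chebyshev] [default: euclidean]
Default:
euclidean


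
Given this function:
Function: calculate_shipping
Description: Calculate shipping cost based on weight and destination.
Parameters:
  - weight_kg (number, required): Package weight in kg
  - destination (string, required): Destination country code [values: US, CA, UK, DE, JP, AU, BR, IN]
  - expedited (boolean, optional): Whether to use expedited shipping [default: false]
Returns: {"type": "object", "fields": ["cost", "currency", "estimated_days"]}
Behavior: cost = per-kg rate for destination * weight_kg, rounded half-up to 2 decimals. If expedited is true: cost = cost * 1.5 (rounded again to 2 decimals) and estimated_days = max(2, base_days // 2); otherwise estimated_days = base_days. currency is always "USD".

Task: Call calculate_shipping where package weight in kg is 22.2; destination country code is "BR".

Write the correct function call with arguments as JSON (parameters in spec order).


Mapping each described value to its parameter name:
  'Package weight in kg' -> weight_kg = 22.2
  'Destination country code' -> destination = "BR"
calculate_shipping({"weight_kg": 22.2, "destination": "BR"})


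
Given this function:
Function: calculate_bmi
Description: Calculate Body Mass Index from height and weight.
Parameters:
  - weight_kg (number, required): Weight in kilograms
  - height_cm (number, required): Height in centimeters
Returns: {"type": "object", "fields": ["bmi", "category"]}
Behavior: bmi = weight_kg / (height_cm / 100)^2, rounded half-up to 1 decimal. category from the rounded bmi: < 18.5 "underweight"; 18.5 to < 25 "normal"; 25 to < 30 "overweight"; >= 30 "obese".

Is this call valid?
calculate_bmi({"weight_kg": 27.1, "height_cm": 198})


Checking all required parameters present and types match... All valid.
Valid


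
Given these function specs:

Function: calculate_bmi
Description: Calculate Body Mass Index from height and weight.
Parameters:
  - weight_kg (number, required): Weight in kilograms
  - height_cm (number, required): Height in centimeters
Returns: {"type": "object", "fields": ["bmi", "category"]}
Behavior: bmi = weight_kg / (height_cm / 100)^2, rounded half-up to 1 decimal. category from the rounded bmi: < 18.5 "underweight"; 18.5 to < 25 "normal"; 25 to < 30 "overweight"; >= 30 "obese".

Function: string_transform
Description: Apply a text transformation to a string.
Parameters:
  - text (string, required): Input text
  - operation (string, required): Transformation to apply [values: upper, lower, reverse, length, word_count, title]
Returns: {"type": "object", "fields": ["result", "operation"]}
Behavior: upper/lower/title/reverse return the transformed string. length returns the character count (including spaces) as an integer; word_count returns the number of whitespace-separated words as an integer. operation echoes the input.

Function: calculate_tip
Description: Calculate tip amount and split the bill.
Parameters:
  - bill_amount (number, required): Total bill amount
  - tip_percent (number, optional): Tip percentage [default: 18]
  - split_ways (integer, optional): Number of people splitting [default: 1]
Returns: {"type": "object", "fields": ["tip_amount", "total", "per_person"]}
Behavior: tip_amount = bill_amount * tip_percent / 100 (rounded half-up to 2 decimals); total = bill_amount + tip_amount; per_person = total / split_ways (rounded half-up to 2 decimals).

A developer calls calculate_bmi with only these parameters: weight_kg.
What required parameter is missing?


Required parameters: weight_kg, height_cm
Provided: weight_kg
Missing: height_cm
height_cm
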